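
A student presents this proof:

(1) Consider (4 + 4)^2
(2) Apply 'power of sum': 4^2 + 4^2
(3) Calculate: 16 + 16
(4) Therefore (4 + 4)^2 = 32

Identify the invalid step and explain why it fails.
Step 2: Apply 'power of sum': 4^2 + 4^2

Step 2 incorrectly applies a non-existent rule '(a+b)^n = a^n + b^n'. This is false in general. The correct expansion uses the binomial theorem. The actual value is (4 + 4)^2 = 8^2 = 64, not 32.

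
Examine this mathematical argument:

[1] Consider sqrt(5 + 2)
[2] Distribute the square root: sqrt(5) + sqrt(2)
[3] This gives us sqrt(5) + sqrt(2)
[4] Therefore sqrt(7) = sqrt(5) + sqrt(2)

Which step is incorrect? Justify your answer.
Step 2: Distribute the square root: sqrt(5) + sqrt(2)

Step 2 incorrectly 'distributes' the square root over addition. The square root function does not distribute: sqrt(a + b) ≠ sqrt(a) + sqrt(b). In fact, sqrt(5 + 2) = sqrt(7) ≈ 2.6458, while sqrt(5) + sqrt(2) ≈ 3.6503.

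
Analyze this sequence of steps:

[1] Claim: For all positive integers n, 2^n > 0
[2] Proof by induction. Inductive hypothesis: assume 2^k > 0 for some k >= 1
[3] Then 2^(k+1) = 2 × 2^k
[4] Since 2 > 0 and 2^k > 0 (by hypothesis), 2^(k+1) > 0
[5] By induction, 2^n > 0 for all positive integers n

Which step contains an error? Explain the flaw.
Step 5: By induction, 2^n > 0 for all positive integers n

Step 5 concludes the proof by induction, but no base case was ever established. A valid induction proof requires: (1) a base case proving 2^1 > 0, and (2) an inductive step showing IF 2^k > 0 THEN 2^(k+1) > 0. Steps 2-4 correctly establish the inductive step, but without the base case the conclusion in step 5 does not follow.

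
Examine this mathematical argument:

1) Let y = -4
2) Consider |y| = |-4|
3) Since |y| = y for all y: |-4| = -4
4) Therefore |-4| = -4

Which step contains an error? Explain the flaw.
Step 3: Since |y| = y for all y: |-4| = -4

Step 3 incorrectly states that |y| = y for all y. The correct definition is |y| = y when y >= 0, and |y| = -y when y < 0. Since -4 < 0, we have |-4| = -(-4) = 4, not -4.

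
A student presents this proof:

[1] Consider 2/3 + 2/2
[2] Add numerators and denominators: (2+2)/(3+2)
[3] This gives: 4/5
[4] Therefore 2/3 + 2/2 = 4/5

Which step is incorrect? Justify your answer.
Step 2: Add numerators and denominators: (2+2)/(3+2)

Step 2 incorrectly adds fractions by separately adding numerators and denominators. This is wrong. The correct method requires a common denominator: 2/3 + 2/2 = (2×2 + 2×3)/(3×2) = 10/6 = 5/3. The method used gives 4/5, which is different.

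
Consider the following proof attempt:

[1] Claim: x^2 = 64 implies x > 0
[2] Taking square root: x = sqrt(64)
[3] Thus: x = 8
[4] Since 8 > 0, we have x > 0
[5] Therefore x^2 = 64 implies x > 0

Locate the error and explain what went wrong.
Step 2: Taking square root: x = sqrt(64)

Step 2 takes the square root and assumes the positive root only. The equation x^2 = 64 actually has two solutions: x = 8 and x = -8. The proof silently assumes x > 0 without justification, then uses this assumption to conclude x > 0, which is circular. The counterexample x = -8 shows the claim is false.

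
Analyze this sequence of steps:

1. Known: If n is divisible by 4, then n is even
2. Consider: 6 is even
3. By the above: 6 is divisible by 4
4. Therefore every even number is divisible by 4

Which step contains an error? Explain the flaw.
Step 3: By the above: 6 is divisible by 4

Step 3 commits the fallacy of affirming the consequent. The known fact 'divisible by 4 → even' does NOT imply 'even → divisible by 4'. That would be the converse, which is false. For example, 6 is even but 6 ÷ 4 = 1.50, which is not an integer.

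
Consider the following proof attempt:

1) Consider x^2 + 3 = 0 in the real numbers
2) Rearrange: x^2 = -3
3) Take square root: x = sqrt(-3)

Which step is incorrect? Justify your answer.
Step 3: Take square root: x = sqrt(-3)

Step 3 takes the square root of -3, which is negative. In the real number system, the square root of a negative number is undefined. The equation x^2 + 3 = 0 has no real solutions. Square roots of negative numbers only exist in the complex numbers.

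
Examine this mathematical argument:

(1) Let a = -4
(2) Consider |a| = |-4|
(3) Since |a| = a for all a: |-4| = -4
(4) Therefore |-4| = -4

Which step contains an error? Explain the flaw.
Step 3: Since |a| = a for all a: |-4| = -4

Step 3 incorrectly states that |a| = a for all a. The correct definition is |a| = a when a >= 0, and |a| = -a when a < 0. Since -4 < 0, we have |-4| = -(-4) = 4, not -4.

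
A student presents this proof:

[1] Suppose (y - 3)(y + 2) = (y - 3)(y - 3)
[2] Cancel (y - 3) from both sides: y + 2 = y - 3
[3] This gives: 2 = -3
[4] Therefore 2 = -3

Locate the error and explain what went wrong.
Step 2: Cancel (y - 3) from both sides: y + 2 = y - 3

Step 2 cancels (y - 3) from both sides. This is only valid if (y - 3) ≠ 0, i.e., y ≠ 3. When y = 3, both sides equal zero regardless of the other factors. The correct approach requires considering y = 3 as a separate case.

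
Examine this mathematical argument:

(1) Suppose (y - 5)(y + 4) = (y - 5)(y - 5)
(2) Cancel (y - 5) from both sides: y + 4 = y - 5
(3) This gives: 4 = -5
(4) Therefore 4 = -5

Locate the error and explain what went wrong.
Step 2: Cancel (y - 5) from both sides: y + 4 = y - 5

Step 2 cancels (y - 5) from both sides. This is only valid if (y - 5) ≠ 0, i.e., y ≠ 5. When y = 5, both sides equal zero regardless of the other factors. The correct approach requires considering y = 5 as a separate case.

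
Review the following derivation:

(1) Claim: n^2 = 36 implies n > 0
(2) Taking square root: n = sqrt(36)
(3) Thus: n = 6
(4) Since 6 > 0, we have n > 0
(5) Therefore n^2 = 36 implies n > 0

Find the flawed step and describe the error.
Step 2: Taking square root: n = sqrt(36)

Step 2 takes the square root and assumes the positive root only. The equation n^2 = 36 actually has two solutions: n = 6 and n = -6. The proof silently assumes n > 0 without justification, then uses this assumption to conclude n > 0, which is circular. The counterexample n = -6 shows the claim is false.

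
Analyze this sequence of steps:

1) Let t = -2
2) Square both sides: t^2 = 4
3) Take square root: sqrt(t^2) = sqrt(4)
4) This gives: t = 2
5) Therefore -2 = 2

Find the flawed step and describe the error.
Step 4: This gives: t = 2

Step 4 incorrectly states that sqrt(t^2) = t. The correct identity is sqrt(t^2) = |t|. Since t = -2 < 0, we have sqrt(t^2) = |-2| = 2, not t = -2.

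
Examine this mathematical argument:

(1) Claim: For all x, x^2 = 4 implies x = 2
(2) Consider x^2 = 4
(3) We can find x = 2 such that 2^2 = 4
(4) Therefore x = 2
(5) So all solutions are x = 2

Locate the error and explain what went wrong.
Step 4: Therefore x = 2

Step 4 incorrectly concludes that x = 2 is the only solution. The proof shows that x = 2 is A solution (existence), but does not show it is the ONLY solution (uniqueness). In fact, x = -2 is also a solution since (-2)^2 = 4. Finding one solution doesn't prove there are no others.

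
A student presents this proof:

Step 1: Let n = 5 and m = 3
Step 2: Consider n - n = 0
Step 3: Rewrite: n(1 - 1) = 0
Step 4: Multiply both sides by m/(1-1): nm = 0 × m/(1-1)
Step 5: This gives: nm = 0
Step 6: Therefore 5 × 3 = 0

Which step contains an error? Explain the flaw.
Step 4: Multiply both sides by m/(1-1): nm = 0 × m/(1-1)

Step 4 multiplies both sides by m/(1-1). However, 1-1 = 0, so this is multiplication by m/0, which is undefined. We cannot multiply by an undefined expression.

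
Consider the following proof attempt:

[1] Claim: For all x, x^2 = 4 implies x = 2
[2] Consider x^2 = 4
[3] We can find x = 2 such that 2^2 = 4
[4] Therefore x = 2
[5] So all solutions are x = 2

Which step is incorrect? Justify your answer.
Step 4: Therefore x = 2

Step 4 incorrectly concludes that x = 2 is the only solution. The proof shows that x = 2 is A solution (existence), but does not show it is the ONLY solution (uniqueness). In fact, x = -2 is also a solution since (-2)^2 = 4. Finding one solution doesn't prove there are no others.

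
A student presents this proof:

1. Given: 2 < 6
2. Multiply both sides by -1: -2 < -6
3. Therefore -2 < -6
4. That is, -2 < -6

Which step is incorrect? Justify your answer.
Step 2: Multiply both sides by -1: -2 < -6

Step 2 multiplies both sides by -1 but fails to reverse the inequality sign. When multiplying (or dividing) an inequality by a negative number, the direction must be reversed. Since 2 < 6, we should get -2 > -6, i.e., -2 > -6.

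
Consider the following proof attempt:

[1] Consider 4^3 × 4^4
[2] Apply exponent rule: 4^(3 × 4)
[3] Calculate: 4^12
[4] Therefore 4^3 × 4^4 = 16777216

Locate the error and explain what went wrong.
Step 2: Apply exponent rule: 4^(3 × 4)

Step 2 incorrectly states that a^b × a^c = a^(b×c). The correct rule is a^b × a^c = a^(b+c). The actual value is 4^3 × 4^4 = 4^7 = 16384, not 4^12 = 16777216.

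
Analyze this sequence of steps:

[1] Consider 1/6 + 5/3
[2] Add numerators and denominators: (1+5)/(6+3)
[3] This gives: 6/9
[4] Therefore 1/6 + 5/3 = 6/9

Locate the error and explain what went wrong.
Step 2: Add numerators and denominators: (1+5)/(6+3)

Step 2 incorrectly adds fractions by separately adding numerators and denominators. This is wrong. The correct method requires a common denominator: 1/6 + 5/3 = (1×3 + 5×6)/(6×3) = 33/18 = 11/6. The method used gives 6/9, which is different.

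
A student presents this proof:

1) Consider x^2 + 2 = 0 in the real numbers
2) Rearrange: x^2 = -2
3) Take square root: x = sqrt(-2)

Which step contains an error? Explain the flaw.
Step 3: Take square root: x = sqrt(-2)

Step 3 takes the square root of -2, which is negative. In the real number system, the square root of a negative number is undefined. The equation x^2 + 2 = 0 has no real solutions. Square roots of negative numbers only exist in the complex numbers.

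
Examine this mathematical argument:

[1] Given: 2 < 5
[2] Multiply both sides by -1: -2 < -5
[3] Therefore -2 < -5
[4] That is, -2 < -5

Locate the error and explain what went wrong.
Step 2: Multiply both sides by -1: -2 < -5

Step 2 multiplies both sides by -1 but fails to reverse the inequality sign. When multiplying (or dividing) an inequality by a negative number, the direction must be reversed. Since 2 < 5, we should get -2 > -5, i.e., -2 > -5.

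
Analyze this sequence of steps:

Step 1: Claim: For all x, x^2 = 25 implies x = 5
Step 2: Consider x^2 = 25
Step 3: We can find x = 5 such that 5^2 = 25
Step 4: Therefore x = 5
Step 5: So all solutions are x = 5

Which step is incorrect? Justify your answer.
Step 4: Therefore x = 5

Step 4 incorrectly concludes that x = 5 is the only solution. The proof shows that x = 5 is A solution (existence), but does not show it is the ONLY solution (uniqueness). In fact, x = -5 is also a solution since (-5)^2 = 25. Finding one solution doesn't prove there are no others.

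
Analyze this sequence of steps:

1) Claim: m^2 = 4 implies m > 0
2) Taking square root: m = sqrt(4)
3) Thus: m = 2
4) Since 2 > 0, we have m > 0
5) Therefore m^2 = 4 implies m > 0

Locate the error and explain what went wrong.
Step 2: Taking square root: m = sqrt(4)

Step 2 takes the square root and assumes the positive root only. The equation m^2 = 4 actually has two solutions: m = 2 and m = -2. The proof silently assumes m > 0 without justification, then uses this assumption to conclude m > 0, which is circular. The counterexample m = -2 shows the claim is false.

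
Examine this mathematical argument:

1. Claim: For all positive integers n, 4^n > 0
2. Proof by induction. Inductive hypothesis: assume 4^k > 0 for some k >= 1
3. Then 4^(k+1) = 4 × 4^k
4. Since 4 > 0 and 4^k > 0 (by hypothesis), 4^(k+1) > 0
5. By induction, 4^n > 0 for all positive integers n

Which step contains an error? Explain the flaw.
Step 5: By induction, 4^n > 0 for all positive integers n

Step 5 concludes the proof by induction, but no base case was ever established. A valid induction proof requires: (1) a base case proving 4^1 > 0, and (2) an inductive step showing IF 4^k > 0 THEN 4^(k+1) > 0. Steps 2-4 correctly establish the inductive step, but without the base case the conclusion in step 5 does not follow.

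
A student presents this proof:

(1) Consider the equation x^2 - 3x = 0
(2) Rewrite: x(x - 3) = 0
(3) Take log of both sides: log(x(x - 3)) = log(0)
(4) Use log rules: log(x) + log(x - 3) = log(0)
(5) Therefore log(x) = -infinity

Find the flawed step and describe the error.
Step 3: Take log of both sides: log(x(x - 3)) = log(0)

Step 3 takes the logarithm of both sides, resulting in log(0) on the right side. The logarithm is only defined for positive numbers; log(0) is undefined (approaches negative infinity). This operation is invalid.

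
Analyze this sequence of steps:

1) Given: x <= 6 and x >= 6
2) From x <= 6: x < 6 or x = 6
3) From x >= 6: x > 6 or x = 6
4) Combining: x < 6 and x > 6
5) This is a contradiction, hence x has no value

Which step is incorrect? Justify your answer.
Step 4: Combining: x < 6 and x > 6

Step 4 incorrectly combines the conditions. From x <= 6 and x >= 6, the intersection is x = 6. The error treats the 'or' cases as 'and' requirements. The correct conclusion is that x = 6 is the unique solution, not that no solution exists.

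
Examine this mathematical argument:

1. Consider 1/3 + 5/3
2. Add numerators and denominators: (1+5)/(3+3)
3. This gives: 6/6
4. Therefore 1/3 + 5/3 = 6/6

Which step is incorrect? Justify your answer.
Step 2: Add numerators and denominators: (1+5)/(3+3)

Step 2 incorrectly adds fractions by separately adding numerators and denominators. This is wrong. The correct method requires a common denominator: 1/3 + 5/3 = (1×3 + 5×3)/(3×3) = 18/9 = 2. The method used gives 6/6, which is different.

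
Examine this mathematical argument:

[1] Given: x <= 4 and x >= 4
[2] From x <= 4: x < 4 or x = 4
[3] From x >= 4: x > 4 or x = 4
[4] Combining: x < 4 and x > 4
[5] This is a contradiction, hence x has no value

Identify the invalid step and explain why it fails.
Step 4: Combining: x < 4 and x > 4

Step 4 incorrectly combines the conditions. From x <= 4 and x >= 4, the intersection is x = 4. The error treats the 'or' cases as 'and' requirements. The correct conclusion is that x = 4 is the unique solution, not that no solution exists.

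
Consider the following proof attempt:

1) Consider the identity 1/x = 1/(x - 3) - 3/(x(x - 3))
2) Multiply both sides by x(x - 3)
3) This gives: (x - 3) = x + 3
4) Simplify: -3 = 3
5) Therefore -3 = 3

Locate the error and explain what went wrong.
Step 3: This gives: (x - 3) = x + 3

Step 3 makes a sign error when clearing denominators. Multiplying -3/(x(x - 3)) by x(x - 3) gives -3, not +3. The correct result is (x - 3) = x - 3, which is trivially true, not (x - 3) = x + 3. (Step 1 is a valid identity: 1/(x - 3) - 3/(x(x - 3)) = (x - 3)/(x(x - 3)) = 1/x.)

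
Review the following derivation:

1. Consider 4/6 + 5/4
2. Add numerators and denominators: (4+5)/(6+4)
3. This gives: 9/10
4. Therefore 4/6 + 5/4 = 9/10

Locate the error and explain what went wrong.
Step 2: Add numerators and denominators: (4+5)/(6+4)

Step 2 incorrectly adds fractions by separately adding numerators and denominators. This is wrong. The correct method requires a common denominator: 4/6 + 5/4 = (4×4 + 5×6)/(6×4) = 46/24 = 23/12. The method used gives 9/10, which is different.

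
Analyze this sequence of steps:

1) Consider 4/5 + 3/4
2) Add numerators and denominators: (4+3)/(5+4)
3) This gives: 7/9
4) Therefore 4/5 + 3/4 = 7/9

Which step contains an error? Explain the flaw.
Step 2: Add numerators and denominators: (4+3)/(5+4)

Step 2 incorrectly adds fractions by separately adding numerators and denominators. This is wrong. The correct method requires a common denominator: 4/5 + 3/4 = (4×4 + 3×5)/(5×4) = 31/20 = 31/20. The method used gives 7/9, which is different.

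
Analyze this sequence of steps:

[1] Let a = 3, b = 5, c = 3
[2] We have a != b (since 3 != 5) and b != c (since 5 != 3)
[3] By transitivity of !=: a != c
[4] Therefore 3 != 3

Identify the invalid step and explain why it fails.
Step 3: By transitivity of !=: a != c

Step 3 incorrectly applies transitivity to the '!=' relation. Transitivity states: if a R b and b R c, then a R c. However, '!=' is not transitive. Counterexample: 3 != 5 and 5 != 3, but 3 = 3 (both equal 3). Transitivity holds for relations like <, <=, =, but not for !=.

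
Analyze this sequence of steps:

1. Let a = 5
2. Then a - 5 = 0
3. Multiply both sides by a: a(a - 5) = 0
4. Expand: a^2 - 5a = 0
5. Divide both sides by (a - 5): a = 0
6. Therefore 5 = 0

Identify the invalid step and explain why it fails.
Step 5: Divide both sides by (a - 5): a = 0

Step 5 divides both sides by (a - 5). However, since a = 5, we have (a - 5) = 0. Division by zero is undefined, making this step invalid.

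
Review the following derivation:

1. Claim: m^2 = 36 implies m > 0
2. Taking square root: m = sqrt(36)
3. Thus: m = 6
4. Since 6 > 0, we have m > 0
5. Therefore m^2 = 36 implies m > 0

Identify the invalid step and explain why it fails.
Step 2: Taking square root: m = sqrt(36)

Step 2 takes the square root and assumes the positive root only. The equation m^2 = 36 actually has two solutions: m = 6 and m = -6. The proof silently assumes m > 0 without justification, then uses this assumption to conclude m > 0, which is circular. The counterexample m = -6 shows the claim is false.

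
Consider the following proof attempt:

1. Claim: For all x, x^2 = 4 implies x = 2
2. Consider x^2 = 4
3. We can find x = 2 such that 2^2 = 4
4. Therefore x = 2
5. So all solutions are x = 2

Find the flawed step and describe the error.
Step 4: Therefore x = 2

Step 4 incorrectly concludes that x = 2 is the only solution. The proof shows that x = 2 is A solution (existence), but does not show it is the ONLY solution (uniqueness). In fact, x = -2 is also a solution since (-2)^2 = 4. Finding one solution doesn't prove there are no others.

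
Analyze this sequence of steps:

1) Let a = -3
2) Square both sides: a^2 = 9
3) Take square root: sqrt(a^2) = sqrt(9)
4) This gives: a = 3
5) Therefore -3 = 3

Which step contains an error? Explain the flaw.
Step 4: This gives: a = 3

Step 4 incorrectly states that sqrt(a^2) = a. The correct identity is sqrt(a^2) = |a|. Since a = -3 < 0, we have sqrt(a^2) = |-3| = 3, not a = -3.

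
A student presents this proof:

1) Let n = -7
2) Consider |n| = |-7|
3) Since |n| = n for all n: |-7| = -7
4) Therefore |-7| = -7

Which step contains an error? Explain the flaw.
Step 3: Since |n| = n for all n: |-7| = -7

Step 3 incorrectly states that |n| = n for all n. The correct definition is |n| = n when n >= 0, and |n| = -n when n < 0. Since -7 < 0, we have |-7| = -(-7) = 7, not -7.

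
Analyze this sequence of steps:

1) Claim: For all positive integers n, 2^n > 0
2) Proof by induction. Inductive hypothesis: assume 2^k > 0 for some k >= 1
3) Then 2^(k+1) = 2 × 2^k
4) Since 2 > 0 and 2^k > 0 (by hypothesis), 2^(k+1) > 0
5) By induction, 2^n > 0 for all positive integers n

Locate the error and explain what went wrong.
Step 5: By induction, 2^n > 0 for all positive integers n

Step 5 concludes the proof by induction, but no base case was ever established. A valid induction proof requires: (1) a base case proving 2^1 > 0, and (2) an inductive step showing IF 2^k > 0 THEN 2^(k+1) > 0. Steps 2-4 correctly establish the inductive step, but without the base case the conclusion in step 5 does not follow.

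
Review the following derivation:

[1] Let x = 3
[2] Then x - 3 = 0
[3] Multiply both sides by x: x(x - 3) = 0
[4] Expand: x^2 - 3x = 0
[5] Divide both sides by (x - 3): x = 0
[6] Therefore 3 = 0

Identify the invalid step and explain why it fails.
Step 5: Divide both sides by (x - 3): x = 0

Step 5 divides both sides by (x - 3). However, since x = 3, we have (x - 3) = 0. Division by zero is undefined, making this step invalid.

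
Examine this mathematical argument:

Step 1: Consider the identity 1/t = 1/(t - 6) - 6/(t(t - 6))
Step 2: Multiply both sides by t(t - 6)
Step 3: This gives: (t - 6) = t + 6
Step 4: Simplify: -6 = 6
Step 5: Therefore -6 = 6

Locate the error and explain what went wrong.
Step 3: This gives: (t - 6) = t + 6

Step 3 makes a sign error when clearing denominators. Multiplying -6/(t(t - 6)) by t(t - 6) gives -6, not +6. The correct result is (t - 6) = t - 6, which is trivially true, not (t - 6) = t + 6. (Step 1 is a valid identity: 1/(t - 6) - 6/(t(t - 6)) = (t - 6)/(t(t - 6)) = 1/t.)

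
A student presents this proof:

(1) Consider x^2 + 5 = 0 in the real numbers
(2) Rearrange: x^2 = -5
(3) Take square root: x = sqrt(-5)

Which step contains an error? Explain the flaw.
Step 3: Take square root: x = sqrt(-5)

Step 3 takes the square root of -5, which is negative. In the real number system, the square root of a negative number is undefined. The equation x^2 + 5 = 0 has no real solutions. Square roots of negative numbers only exist in the complex numbers.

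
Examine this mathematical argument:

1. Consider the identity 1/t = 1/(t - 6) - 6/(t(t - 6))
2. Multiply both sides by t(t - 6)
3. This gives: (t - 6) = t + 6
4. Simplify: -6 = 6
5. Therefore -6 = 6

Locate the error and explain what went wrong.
Step 3: This gives: (t - 6) = t + 6

Step 3 makes a sign error when clearing denominators. Multiplying -6/(t(t - 6)) by t(t - 6) gives -6, not +6. The correct result is (t - 6) = t - 6, which is trivially true, not (t - 6) = t + 6. (Step 1 is a valid identity: 1/(t - 6) - 6/(t(t - 6)) = (t - 6)/(t(t - 6)) = 1/t.)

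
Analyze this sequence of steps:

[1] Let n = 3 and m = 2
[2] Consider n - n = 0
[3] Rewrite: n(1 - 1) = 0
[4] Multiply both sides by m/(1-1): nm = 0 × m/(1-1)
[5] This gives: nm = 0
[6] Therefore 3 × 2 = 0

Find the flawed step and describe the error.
Step 4: Multiply both sides by m/(1-1): nm = 0 × m/(1-1)

Step 4 multiplies both sides by m/(1-1). However, 1-1 = 0, so this is multiplication by m/0, which is undefined. We cannot multiply by an undefined expression.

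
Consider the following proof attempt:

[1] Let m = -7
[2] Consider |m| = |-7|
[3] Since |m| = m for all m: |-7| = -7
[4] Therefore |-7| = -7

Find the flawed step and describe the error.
Step 3: Since |m| = m for all m: |-7| = -7

Step 3 incorrectly states that |m| = m for all m. The correct definition is |m| = m when m >= 0, and |m| = -m when m < 0. Since -7 < 0, we have |-7| = -(-7) = 7, not -7.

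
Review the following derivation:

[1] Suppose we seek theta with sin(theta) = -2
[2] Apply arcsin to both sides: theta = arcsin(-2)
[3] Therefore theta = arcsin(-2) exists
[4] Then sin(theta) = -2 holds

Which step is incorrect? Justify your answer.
Step 2: Apply arcsin to both sides: theta = arcsin(-2)

Step 2 applies arcsin to -2. However, arcsin(x) is only defined for x in [-1, 1] because sin(theta) can only produce values in that range. Since |-2| > 1, arcsin(-2) is undefined. There is no angle whose sine equals -2.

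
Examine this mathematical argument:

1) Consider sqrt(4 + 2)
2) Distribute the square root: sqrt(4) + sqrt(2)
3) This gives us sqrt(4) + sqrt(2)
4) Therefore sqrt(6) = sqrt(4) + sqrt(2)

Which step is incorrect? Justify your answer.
Step 2: Distribute the square root: sqrt(4) + sqrt(2)

Step 2 incorrectly 'distributes' the square root over addition. The square root function does not distribute: sqrt(a + b) ≠ sqrt(a) + sqrt(b). In fact, sqrt(4 + 2) = sqrt(6) ≈ 2.4495, while sqrt(4) + sqrt(2) ≈ 3.4142.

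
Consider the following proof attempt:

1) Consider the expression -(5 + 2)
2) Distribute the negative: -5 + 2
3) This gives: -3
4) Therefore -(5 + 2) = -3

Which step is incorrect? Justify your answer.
Step 2: Distribute the negative: -5 + 2

Step 2 incorrectly distributes the negative sign. The correct distribution is -(5 + 2) = -5 - 2 = -7. The negative must be applied to both terms, not just the first. The error treats -(5 + 2) as -5 + 2, which equals -3 instead of -7.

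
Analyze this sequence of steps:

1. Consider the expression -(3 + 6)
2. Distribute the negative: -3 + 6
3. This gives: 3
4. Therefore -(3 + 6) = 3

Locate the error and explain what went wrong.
Step 2: Distribute the negative: -3 + 6

Step 2 incorrectly distributes the negative sign. The correct distribution is -(3 + 6) = -3 - 6 = -9. The negative must be applied to both terms, not just the first. The error treats -(3 + 6) as -3 + 6, which equals 3 instead of -9.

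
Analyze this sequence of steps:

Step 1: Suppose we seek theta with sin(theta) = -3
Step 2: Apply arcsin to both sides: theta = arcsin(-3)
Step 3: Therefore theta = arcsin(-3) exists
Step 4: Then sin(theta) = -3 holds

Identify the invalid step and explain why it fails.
Step 2: Apply arcsin to both sides: theta = arcsin(-3)

Step 2 applies arcsin to -3. However, arcsin(x) is only defined for x in [-1, 1] because sin(theta) can only produce values in that range. Since |-3| > 1, arcsin(-3) is undefined. There is no angle whose sine equals -3.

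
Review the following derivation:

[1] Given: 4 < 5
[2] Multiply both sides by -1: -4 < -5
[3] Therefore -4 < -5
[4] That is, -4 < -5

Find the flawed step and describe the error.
Step 2: Multiply both sides by -1: -4 < -5

Step 2 multiplies both sides by -1 but fails to reverse the inequality sign. When multiplying (or dividing) an inequality by a negative number, the direction must be reversed. Since 4 < 5, we should get -4 > -5, i.e., -4 > -5.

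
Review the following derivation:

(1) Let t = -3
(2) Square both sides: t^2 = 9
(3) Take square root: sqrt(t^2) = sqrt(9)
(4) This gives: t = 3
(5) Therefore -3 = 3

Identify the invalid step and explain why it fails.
Step 4: This gives: t = 3

Step 4 incorrectly states that sqrt(t^2) = t. The correct identity is sqrt(t^2) = |t|. Since t = -3 < 0, we have sqrt(t^2) = |-3| = 3, not t = -3.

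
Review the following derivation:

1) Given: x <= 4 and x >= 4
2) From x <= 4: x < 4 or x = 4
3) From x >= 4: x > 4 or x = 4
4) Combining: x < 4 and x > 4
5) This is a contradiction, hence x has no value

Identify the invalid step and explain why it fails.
Step 4: Combining: x < 4 and x > 4

Step 4 incorrectly combines the conditions. From x <= 4 and x >= 4, the intersection is x = 4. The error treats the 'or' cases as 'and' requirements. The correct conclusion is that x = 4 is the unique solution, not that no solution exists.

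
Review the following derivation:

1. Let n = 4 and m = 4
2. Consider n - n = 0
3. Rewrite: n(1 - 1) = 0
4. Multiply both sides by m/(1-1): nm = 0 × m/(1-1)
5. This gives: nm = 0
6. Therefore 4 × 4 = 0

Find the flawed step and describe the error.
Step 4: Multiply both sides by m/(1-1): nm = 0 × m/(1-1)

Step 4 multiplies both sides by m/(1-1). However, 1-1 = 0, so this is multiplication by m/0, which is undefined. We cannot multiply by an undefined expression.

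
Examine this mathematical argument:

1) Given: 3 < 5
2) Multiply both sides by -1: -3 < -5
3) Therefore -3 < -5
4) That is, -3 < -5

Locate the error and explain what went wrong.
Step 2: Multiply both sides by -1: -3 < -5

Step 2 multiplies both sides by -1 but fails to reverse the inequality sign. When multiplying (or dividing) an inequality by a negative number, the direction must be reversed. Since 3 < 5, we should get -3 > -5, i.e., -3 > -5.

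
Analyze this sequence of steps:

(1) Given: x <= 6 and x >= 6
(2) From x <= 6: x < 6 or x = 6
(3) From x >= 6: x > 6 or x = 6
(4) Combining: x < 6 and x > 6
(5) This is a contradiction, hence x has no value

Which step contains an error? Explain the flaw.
Step 4: Combining: x < 6 and x > 6

Step 4 incorrectly combines the conditions. From x <= 6 and x >= 6, the intersection is x = 6. The error treats the 'or' cases as 'and' requirements. The correct conclusion is that x = 6 is the unique solution, not that no solution exists.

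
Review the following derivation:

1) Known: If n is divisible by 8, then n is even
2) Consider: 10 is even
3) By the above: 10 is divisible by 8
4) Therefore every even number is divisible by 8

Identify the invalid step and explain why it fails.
Step 3: By the above: 10 is divisible by 8

Step 3 commits the fallacy of affirming the consequent. The known fact 'divisible by 8 → even' does NOT imply 'even → divisible by 8'. That would be the converse, which is false. For example, 10 is even but 10 ÷ 8 = 1.25, which is not an integer.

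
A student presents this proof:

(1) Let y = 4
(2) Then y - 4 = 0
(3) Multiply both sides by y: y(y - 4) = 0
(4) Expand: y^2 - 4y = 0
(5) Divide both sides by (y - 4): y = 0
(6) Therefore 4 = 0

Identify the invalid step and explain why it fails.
Step 5: Divide both sides by (y - 4): y = 0

Step 5 divides both sides by (y - 4). However, since y = 4, we have (y - 4) = 0. Division by zero is undefined, making this step invalid.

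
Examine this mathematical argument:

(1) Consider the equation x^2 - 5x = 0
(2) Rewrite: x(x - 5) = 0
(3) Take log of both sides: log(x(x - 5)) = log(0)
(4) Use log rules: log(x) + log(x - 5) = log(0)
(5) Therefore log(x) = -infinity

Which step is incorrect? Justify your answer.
Step 3: Take log of both sides: log(x(x - 5)) = log(0)

Step 3 takes the logarithm of both sides, resulting in log(0) on the right side. The logarithm is only defined for positive numbers; log(0) is undefined (approaches negative infinity). This operation is invalid.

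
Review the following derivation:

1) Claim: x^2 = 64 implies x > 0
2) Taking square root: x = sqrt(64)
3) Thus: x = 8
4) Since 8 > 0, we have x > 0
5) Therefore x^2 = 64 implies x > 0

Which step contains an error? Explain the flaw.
Step 2: Taking square root: x = sqrt(64)

Step 2 takes the square root and assumes the positive root only. The equation x^2 = 64 actually has two solutions: x = 8 and x = -8. The proof silently assumes x > 0 without justification, then uses this assumption to conclude x > 0, which is circular. The counterexample x = -8 shows the claim is false.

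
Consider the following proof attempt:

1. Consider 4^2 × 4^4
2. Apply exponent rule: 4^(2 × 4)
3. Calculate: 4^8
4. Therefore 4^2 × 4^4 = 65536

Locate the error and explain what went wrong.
Step 2: Apply exponent rule: 4^(2 × 4)

Step 2 incorrectly states that a^b × a^c = a^(b×c). The correct rule is a^b × a^c = a^(b+c). The actual value is 4^2 × 4^4 = 4^6 = 4096, not 4^8 = 65536.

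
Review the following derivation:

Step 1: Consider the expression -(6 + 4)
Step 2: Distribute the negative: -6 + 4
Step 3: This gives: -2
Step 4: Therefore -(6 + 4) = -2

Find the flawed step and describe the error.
Step 2: Distribute the negative: -6 + 4

Step 2 incorrectly distributes the negative sign. The correct distribution is -(6 + 4) = -6 - 4 = -10. The negative must be applied to both terms, not just the first. The error treats -(6 + 4) as -6 + 4, which equals -2 instead of -10.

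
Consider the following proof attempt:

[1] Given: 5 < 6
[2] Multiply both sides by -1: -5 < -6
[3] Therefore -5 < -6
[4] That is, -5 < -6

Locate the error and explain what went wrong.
Step 2: Multiply both sides by -1: -5 < -6

Step 2 multiplies both sides by -1 but fails to reverse the inequality sign. When multiplying (or dividing) an inequality by a negative number, the direction must be reversed. Since 5 < 6, we should get -5 > -6, i.e., -5 > -6.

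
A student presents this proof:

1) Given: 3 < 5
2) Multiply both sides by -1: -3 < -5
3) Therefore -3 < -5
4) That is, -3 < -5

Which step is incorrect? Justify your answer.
Step 2: Multiply both sides by -1: -3 < -5

Step 2 multiplies both sides by -1 but fails to reverse the inequality sign. When multiplying (or dividing) an inequality by a negative number, the direction must be reversed. Since 3 < 5, we should get -3 > -5, i.e., -3 > -5.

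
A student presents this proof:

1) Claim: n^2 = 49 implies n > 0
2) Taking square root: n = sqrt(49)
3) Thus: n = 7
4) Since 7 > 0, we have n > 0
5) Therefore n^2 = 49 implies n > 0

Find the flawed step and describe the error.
Step 2: Taking square root: n = sqrt(49)

Step 2 takes the square root and assumes the positive root only. The equation n^2 = 49 actually has two solutions: n = 7 and n = -7. The proof silently assumes n > 0 without justification, then uses this assumption to conclude n > 0, which is circular. The counterexample n = -7 shows the claim is false.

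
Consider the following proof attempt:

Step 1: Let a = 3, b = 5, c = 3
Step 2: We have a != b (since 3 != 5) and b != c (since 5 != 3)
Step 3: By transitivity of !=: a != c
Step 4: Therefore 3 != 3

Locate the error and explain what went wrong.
Step 3: By transitivity of !=: a != c

Step 3 incorrectly applies transitivity to the '!=' relation. Transitivity states: if a R b and b R c, then a R c. However, '!=' is not transitive. Counterexample: 3 != 5 and 5 != 3, but 3 = 3 (both equal 3). Transitivity holds for relations like <, <=, =, but not for !=.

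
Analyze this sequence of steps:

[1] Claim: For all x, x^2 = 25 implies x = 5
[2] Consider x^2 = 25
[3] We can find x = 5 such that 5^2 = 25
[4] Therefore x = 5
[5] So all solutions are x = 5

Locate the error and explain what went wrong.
Step 4: Therefore x = 5

Step 4 incorrectly concludes that x = 5 is the only solution. The proof shows that x = 5 is A solution (existence), but does not show it is the ONLY solution (uniqueness). In fact, x = -5 is also a solution since (-5)^2 = 25. Finding one solution doesn't prove there are no others.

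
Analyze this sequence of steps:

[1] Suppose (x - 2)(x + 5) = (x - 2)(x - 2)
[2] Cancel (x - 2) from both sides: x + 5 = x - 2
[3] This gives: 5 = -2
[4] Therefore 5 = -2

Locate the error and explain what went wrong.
Step 2: Cancel (x - 2) from both sides: x + 5 = x - 2

Step 2 cancels (x - 2) from both sides. This is only valid if (x - 2) ≠ 0, i.e., x ≠ 2. When x = 2, both sides equal zero regardless of the other factors. The correct approach requires considering x = 2 as a separate case.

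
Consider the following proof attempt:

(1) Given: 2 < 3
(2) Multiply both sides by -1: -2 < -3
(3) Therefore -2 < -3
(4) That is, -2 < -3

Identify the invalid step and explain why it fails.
Step 2: Multiply both sides by -1: -2 < -3

Step 2 multiplies both sides by -1 but fails to reverse the inequality sign. When multiplying (or dividing) an inequality by a negative number, the direction must be reversed. Since 2 < 3, we should get -2 > -3, i.e., -2 > -3.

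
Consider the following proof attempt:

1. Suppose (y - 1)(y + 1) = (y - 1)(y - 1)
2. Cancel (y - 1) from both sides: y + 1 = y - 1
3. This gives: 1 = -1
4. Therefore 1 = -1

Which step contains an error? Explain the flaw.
Step 2: Cancel (y - 1) from both sides: y + 1 = y - 1

Step 2 cancels (y - 1) from both sides. This is only valid if (y - 1) ≠ 0, i.e., y ≠ 1. When y = 1, both sides equal zero regardless of the other factors. The correct approach requires considering y = 1 as a separate case.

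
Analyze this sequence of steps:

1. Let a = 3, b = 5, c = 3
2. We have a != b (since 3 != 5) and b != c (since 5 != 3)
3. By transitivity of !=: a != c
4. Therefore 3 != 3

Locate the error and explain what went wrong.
Step 3: By transitivity of !=: a != c

Step 3 incorrectly applies transitivity to the '!=' relation. Transitivity states: if a R b and b R c, then a R c. However, '!=' is not transitive. Counterexample: 3 != 5 and 5 != 3, but 3 = 3 (both equal 3). Transitivity holds for relations like <, <=, =, but not for !=.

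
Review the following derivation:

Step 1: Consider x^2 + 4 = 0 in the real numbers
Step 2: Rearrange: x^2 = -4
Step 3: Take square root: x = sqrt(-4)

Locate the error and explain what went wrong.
Step 3: Take square root: x = sqrt(-4)

Step 3 takes the square root of -4, which is negative. In the real number system, the square root of a negative number is undefined. The equation x^2 + 4 = 0 has no real solutions. Square roots of negative numbers only exist in the complex numbers.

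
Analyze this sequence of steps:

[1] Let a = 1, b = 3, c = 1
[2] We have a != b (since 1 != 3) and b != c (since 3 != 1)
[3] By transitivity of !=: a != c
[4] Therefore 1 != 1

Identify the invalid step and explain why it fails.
Step 3: By transitivity of !=: a != c

Step 3 incorrectly applies transitivity to the '!=' relation. Transitivity states: if a R b and b R c, then a R c. However, '!=' is not transitive. Counterexample: 1 != 3 and 3 != 1, but 1 = 1 (both equal 1). Transitivity holds for relations like <, <=, =, but not for !=.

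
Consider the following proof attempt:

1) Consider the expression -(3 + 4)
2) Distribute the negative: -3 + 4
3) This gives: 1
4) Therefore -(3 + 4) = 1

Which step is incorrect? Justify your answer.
Step 2: Distribute the negative: -3 + 4

Step 2 incorrectly distributes the negative sign. The correct distribution is -(3 + 4) = -3 - 4 = -7. The negative must be applied to both terms, not just the first. The error treats -(3 + 4) as -3 + 4, which equals 1 instead of -7.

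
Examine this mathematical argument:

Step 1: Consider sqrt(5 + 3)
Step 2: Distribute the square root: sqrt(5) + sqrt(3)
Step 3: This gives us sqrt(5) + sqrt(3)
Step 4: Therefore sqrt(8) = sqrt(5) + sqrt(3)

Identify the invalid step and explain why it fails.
Step 2: Distribute the square root: sqrt(5) + sqrt(3)

Step 2 incorrectly 'distributes' the square root over addition. The square root function does not distribute: sqrt(a + b) ≠ sqrt(a) + sqrt(b). In fact, sqrt(5 + 3) = sqrt(8) ≈ 2.8284, while sqrt(5) + sqrt(3) ≈ 3.9681.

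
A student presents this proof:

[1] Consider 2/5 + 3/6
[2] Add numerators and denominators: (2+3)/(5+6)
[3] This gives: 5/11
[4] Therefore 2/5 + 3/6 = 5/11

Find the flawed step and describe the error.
Step 2: Add numerators and denominators: (2+3)/(5+6)

Step 2 incorrectly adds fractions by separately adding numerators and denominators. This is wrong. The correct method requires a common denominator: 2/5 + 3/6 = (2×6 + 3×5)/(5×6) = 27/30 = 9/10. The method used gives 5/11, which is different.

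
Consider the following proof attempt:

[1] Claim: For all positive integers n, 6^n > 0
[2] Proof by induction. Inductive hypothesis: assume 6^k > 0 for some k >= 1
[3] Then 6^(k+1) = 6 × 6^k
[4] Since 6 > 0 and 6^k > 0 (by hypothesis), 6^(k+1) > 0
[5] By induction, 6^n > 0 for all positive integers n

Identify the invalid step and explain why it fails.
Step 5: By induction, 6^n > 0 for all positive integers n

Step 5 concludes the proof by induction, but no base case was ever established. A valid induction proof requires: (1) a base case proving 6^1 > 0, and (2) an inductive step showing IF 6^k > 0 THEN 6^(k+1) > 0. Steps 2-4 correctly establish the inductive step, but without the base case the conclusion in step 5 does not follow.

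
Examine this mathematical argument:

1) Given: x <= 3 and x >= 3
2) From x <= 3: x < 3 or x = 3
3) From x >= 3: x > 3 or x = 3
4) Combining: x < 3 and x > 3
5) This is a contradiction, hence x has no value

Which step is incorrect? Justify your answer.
Step 4: Combining: x < 3 and x > 3

Step 4 incorrectly combines the conditions. From x <= 3 and x >= 3, the intersection is x = 3. The error treats the 'or' cases as 'and' requirements. The correct conclusion is that x = 3 is the unique solution, not that no solution exists.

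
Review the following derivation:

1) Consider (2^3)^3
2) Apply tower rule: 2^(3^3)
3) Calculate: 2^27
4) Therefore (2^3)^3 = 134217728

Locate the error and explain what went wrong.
Step 2: Apply tower rule: 2^(3^3)

Step 2 incorrectly states that (a^b)^c = a^(b^c). The correct rule is (a^b)^c = a^(b×c). The actual value is (2^3)^3 = 2^9 = 512, not 2^27 = 134217728.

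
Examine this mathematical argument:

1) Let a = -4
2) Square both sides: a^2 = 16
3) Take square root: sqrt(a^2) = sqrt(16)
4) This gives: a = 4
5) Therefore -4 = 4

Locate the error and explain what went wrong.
Step 4: This gives: a = 4

Step 4 incorrectly states that sqrt(a^2) = a. The correct identity is sqrt(a^2) = |a|. Since a = -4 < 0, we have sqrt(a^2) = |-4| = 4, not a = -4.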